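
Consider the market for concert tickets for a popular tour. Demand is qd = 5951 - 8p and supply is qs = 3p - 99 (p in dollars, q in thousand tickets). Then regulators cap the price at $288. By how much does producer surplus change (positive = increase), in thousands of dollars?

-303396

Equilibrium: 5951 - 8p = 3p - 99, so 6050 = 11p and p* = 550, q* = 1551.
The ceiling of 288 is below the equilibrium price 550, so it binds.
At p = 288: qd = 5951 - 8·288 = 3647 and qs = 3·288 - 99 = 765.
Producer surplus without the control is ½ · (550 - 33) · 1551 = 400933.5.
With the ceiling, producers sell 765 units at 288, so PS = ½ · (288 - 33) · 765 = 97537.5.
Change in producer surplus = 97537.5 - 400933.5 = -303396.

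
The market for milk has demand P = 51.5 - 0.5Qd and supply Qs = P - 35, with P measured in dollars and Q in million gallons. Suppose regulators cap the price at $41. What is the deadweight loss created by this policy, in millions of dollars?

Rearranging demand gives Qd = 103 - 2P. In a free market, 103 - 2P = P - 35 gives the equilibrium P* = 46, Q* = 11.
The ceiling of 41 is below the equilibrium price 46, so it binds.
At P = 41: Qd = 103 - 2·41 = 21 and Qs = 41 - 35 = 6.
Quantity traded falls to 6. At Q = 6 the demand price is (103 - 6)/2 = 48.5 and the supply price is 35 + 6 = 41.
Deadweight loss = ½ · (48.5 - 41) · (11 - 6) = ½ · 7.5 · 5 = 18.75.

18.75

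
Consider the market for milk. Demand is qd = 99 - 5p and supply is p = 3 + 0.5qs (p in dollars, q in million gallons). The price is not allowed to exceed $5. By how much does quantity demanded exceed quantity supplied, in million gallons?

Rearranging supply gives qs = 2p - 6. Setting quantity demanded equal to quantity supplied, 99 - 5p = 2p - 6, gives p* = 15 and q* = 24.
Since 5 < 15, the ceiling is binding.
At p = 5: qd = 99 - 5·5 = 74 and qs = 2·5 - 6 = 4.
Shortage = qd - qs = 74 - 4 = 70.

70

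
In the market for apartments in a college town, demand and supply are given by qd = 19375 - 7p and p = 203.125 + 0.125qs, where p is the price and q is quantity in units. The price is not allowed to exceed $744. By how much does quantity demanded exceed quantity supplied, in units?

Rearranging supply gives qs = 8p - 1625. Without the control the market clears where 19375 - 7p = 8p - 1625, i.e. p* = 1400 and q* = 9575.
Because the ceiling (744) lies below the market-clearing price, it is binding.
At p = 744: qd = 19375 - 7·744 = 14167 and qs = 8·744 - 1625 = 4327.
Shortage = qd - qs = 14167 - 4327 = 9840.

9840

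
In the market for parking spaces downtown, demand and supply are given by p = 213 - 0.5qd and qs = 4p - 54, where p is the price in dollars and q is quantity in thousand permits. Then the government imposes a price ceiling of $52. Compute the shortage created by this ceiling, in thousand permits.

168

Rearranging demand gives qd = 426 - 2p. In a free market, 426 - 2p = 4p - 54 gives the equilibrium p* = 80, q* = 266.
The ceiling of 52 is below the equilibrium price 80, so it binds.
At p = 52: qd = 426 - 2·52 = 322 and qs = 4·52 - 54 = 154.
Shortage = qd - qs = 322 - 154 = 168.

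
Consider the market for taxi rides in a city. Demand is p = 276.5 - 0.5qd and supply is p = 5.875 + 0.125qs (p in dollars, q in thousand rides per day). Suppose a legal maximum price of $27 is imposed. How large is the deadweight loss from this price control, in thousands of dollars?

Rearranging demand gives qd = 553 - 2p; rearranging supply gives qs = 8p - 47. Equilibrium: 553 - 2p = 8p - 47, so 600 = 10p and p* = 60, q* = 433.
Because the ceiling (27) lies below the market-clearing price, it is binding.
At p = 27: qd = 553 - 2·27 = 499 and qs = 8·27 - 47 = 169.
Quantity traded falls to 169. At q = 169 the demand price is (553 - 169)/2 = 192 and the supply price is (47 + 169)/8 = 27.
Deadweight loss = ½ · (192 - 27) · (433 - 169) = ½ · 165 · 264 = 21780.

21780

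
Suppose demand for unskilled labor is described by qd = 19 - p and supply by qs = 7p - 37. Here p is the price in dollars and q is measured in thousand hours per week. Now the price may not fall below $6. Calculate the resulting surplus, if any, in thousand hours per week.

In a free market, 19 - p = 7p - 37 gives the equilibrium p* = 7, q* = 12.
Since 6 is below p* = 7, the floor does not bind and the free-market outcome prevails.
Since the control does not bind, there is no surplus.

0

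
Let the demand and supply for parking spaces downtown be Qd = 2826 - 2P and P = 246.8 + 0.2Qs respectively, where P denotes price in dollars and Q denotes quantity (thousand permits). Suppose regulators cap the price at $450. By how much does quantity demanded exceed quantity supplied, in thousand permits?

Rearranging supply gives Qs = 5P - 1234. Equilibrium: 2826 - 2P = 5P - 1234, so 4060 = 7P and P* = 580, Q* = 1666.
Since 450 < 580, the ceiling is binding.
At P = 450: Qd = 2826 - 2·450 = 1926 and Qs = 5·450 - 1234 = 1016.
Shortage = Qd - Qs = 1926 - 1016 = 910.

910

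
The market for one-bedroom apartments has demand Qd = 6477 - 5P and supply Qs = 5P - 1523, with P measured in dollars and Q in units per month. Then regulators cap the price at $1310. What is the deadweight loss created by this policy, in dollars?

0

In a free market, 6477 - 5P = 5P - 1523 gives the equilibrium P* = 800, Q* = 2477.
The ceiling of 1310 is above the equilibrium price 800, so it is not binding; the market clears at P* = 800, Q* = 2477.
Since the control does not bind, no trades are prevented and deadweight loss is zero.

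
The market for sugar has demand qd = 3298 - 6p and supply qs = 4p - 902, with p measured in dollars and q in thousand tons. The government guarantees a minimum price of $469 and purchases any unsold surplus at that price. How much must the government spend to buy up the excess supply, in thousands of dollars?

229810

Setting quantity demanded equal to quantity supplied, 3298 - 6p = 4p - 902, gives p* = 420 and q* = 778.
Because the floor (469) lies above the market-clearing price, it is binding.
At p = 469: qd = 3298 - 6·469 = 484 and qs = 4·469 - 902 = 974.
Surplus = qs - qd = 490.
Government expenditure = surplus × support price = 490 × 469 = 229810.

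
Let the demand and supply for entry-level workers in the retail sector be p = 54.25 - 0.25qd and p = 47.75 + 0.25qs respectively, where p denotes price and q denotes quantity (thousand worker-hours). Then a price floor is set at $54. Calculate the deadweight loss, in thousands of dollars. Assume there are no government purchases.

Rearranging demand gives qd = 217 - 4p; rearranging supply gives qs = 4p - 191. In a free market, 217 - 4p = 4p - 191 gives the equilibrium p* = 51, q* = 13.
Because the floor (54) lies above the market-clearing price, it is binding.
At p = 54: qd = 217 - 4·54 = 1 and qs = 4·54 - 191 = 25.
Quantity traded falls to 1. At q = 1 the demand price is (217 - 1)/4 = 54 and the supply price is (191 + 1)/4 = 48.
Deadweight loss = ½ · (54 - 48) · (13 - 1) = ½ · 6 · 12 = 36.

36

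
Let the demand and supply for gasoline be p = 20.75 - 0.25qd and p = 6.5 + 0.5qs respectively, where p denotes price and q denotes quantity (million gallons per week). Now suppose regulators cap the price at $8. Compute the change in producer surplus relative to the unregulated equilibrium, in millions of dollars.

-88

Rearranging demand gives qd = 83 - 4p; rearranging supply gives qs = 2p - 13. Without the control the market clears where 83 - 4p = 2p - 13, i.e. p* = 16 and q* = 19.
Because the ceiling (8) lies below the market-clearing price, it is binding.
At p = 8: qd = 83 - 4·8 = 51 and qs = 2·8 - 13 = 3.
Producer surplus without the control is ½ · (16 - 6.5) · 19 = 90.25.
With the ceiling, producers sell 3 units at 8, so PS = ½ · (8 - 6.5) · 3 = 2.25.
Change in producer surplus = 2.25 - 90.25 = -88.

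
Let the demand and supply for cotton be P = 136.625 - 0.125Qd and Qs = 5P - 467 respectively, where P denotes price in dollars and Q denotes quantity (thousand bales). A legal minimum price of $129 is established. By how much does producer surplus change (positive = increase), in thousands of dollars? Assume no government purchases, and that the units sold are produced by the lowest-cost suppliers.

30.6

Rearranging demand gives Qd = 1093 - 8P. Equilibrium: 1093 - 8P = 5P - 467, so 1560 = 13P and P* = 120, Q* = 133.
The floor of 129 is above the equilibrium price 120, so it binds.
At P = 129: Qd = 1093 - 8·129 = 61 and Qs = 5·129 - 467 = 178.
Producer surplus without the control is ½ · (120 - 93.4) · 133 = 1768.9.
With the floor, 61 units are sold at 129. The supply price at Q = 61 is 105.6, so PS = ½ · [(129 - 93.4) + (129 - 105.6)] · 61 = 1799.5.
Change in producer surplus = 1799.5 - 1768.9 = 30.6.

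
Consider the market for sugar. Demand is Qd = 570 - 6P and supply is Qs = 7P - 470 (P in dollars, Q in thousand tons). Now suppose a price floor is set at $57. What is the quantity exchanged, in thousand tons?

Setting quantity demanded equal to quantity supplied, 570 - 6P = 7P - 470, gives P* = 80 and Q* = 90.
The floor of 57 is below the equilibrium price 80, so it is not binding; the market clears at P* = 80, Q* = 90.

90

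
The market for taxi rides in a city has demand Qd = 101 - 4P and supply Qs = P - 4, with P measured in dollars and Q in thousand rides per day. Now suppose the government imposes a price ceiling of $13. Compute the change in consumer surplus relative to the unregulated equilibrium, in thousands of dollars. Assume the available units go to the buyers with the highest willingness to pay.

64

Without the control the market clears where 101 - 4P = P - 4, i.e. P* = 21 and Q* = 17.
Because the ceiling (13) lies below the market-clearing price, it is binding.
At P = 13: Qd = 101 - 4·13 = 49 and Qs = 13 - 4 = 9.
Consumer surplus without the control is ½ · (25.25 - 21) · 17 = 36.125.
With the ceiling, 9 units are sold at 13 (assume they go to the highest-value buyers). The demand price at Q = 9 is 23, so CS = ½ · [(25.25 - 13) + (23 - 13)] · 9 = 100.125.
Change in consumer surplus = 100.125 - 36.125 = 64.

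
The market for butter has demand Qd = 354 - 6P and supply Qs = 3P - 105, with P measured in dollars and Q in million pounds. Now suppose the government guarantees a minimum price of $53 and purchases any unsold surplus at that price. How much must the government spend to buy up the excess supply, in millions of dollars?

954

Setting quantity demanded equal to quantity supplied, 354 - 6P = 3P - 105, gives P* = 51 and Q* = 48.
Since 53 > 51, the floor is binding.
At P = 53: Qd = 354 - 6·53 = 36 and Qs = 3·53 - 105 = 54.
Surplus = Qs - Qd = 18.
Government expenditure = surplus × support price = 18 × 53 = 954.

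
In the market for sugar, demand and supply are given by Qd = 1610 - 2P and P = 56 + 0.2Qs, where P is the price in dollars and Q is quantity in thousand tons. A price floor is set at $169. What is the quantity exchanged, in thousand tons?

Rearranging supply gives Qs = 5P - 280. Setting quantity demanded equal to quantity supplied, 1610 - 2P = 5P - 280, gives P* = 270 and Q* = 1070.
Since 169 is below P* = 270, the floor does not bind and the free-market outcome prevails.

1070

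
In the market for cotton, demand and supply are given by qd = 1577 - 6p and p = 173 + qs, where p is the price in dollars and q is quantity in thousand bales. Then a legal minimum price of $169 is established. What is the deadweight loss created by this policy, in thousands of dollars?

Rearranging supply gives qs = p - 173. Setting quantity demanded equal to quantity supplied, 1577 - 6p = p - 173, gives p* = 250 and q* = 77.
Since 169 is below p* = 250, the floor does not bind and the free-market outcome prevails.
Since the control does not bind, no trades are prevented and deadweight loss is zero.

0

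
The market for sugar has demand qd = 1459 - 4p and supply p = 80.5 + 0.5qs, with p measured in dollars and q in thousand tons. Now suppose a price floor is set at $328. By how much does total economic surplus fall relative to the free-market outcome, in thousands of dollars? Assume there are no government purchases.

Rearranging supply gives qs = 2p - 161. In a free market, 1459 - 4p = 2p - 161 gives the equilibrium p* = 270, q* = 379.
The floor of 328 is above the equilibrium price 270, so it binds.
At p = 328: qd = 1459 - 4·328 = 147 and qs = 2·328 - 161 = 495.
Quantity traded falls to 147. At q = 147 the demand price is (1459 - 147)/4 = 328 and the supply price is (161 + 147)/2 = 154.
Deadweight loss = ½ · (328 - 154) · (379 - 147) = ½ · 174 · 232 = 20184.

20184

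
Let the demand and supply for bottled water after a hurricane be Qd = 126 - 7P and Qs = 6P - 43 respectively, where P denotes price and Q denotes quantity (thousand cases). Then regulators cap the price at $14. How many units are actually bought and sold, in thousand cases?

Setting quantity demanded equal to quantity supplied, 126 - 7P = 6P - 43, gives P* = 13 and Q* = 35.
The ceiling of 14 is above the equilibrium price 13, so it is not binding; the market clears at P* = 13, Q* = 35.

35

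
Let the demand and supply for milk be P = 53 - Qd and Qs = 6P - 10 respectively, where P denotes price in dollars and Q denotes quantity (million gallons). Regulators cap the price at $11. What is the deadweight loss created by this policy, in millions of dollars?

0

Rearranging demand gives Qd = 53 - P. Without the control the market clears where 53 - P = 6P - 10, i.e. P* = 9 and Q* = 44.
Since 11 is above P* = 9, the ceiling does not bind and the free-market outcome prevails.
Since the control does not bind, no trades are prevented and deadweight loss is zero.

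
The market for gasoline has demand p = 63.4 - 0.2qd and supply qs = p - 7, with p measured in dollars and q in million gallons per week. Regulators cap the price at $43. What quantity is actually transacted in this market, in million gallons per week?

36

Rearranging demand gives qd = 317 - 5p. Setting quantity demanded equal to quantity supplied, 317 - 5p = p - 7, gives p* = 54 and q* = 47.
Since 43 < 54, the ceiling is binding.
At p = 43: qd = 317 - 5·43 = 102 and qs = 43 - 7 = 36.
The quantity actually transacted is the short side, supply: 36.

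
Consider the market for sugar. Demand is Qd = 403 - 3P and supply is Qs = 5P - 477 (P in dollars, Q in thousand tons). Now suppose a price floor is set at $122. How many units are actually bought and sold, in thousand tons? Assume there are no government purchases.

37

Setting quantity demanded equal to quantity supplied, 403 - 3P = 5P - 477, gives P* = 110 and Q* = 73.
Since 122 > 110, the floor is binding.
At P = 122: Qd = 403 - 3·122 = 37 and Qs = 5·122 - 477 = 133.
The quantity actually transacted is the short side, demand: 37.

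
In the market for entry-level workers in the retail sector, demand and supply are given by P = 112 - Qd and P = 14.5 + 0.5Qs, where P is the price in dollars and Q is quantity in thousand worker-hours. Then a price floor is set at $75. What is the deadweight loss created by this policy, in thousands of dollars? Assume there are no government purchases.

Rearranging demand gives Qd = 112 - P; rearranging supply gives Qs = 2P - 29. Without the control the market clears where 112 - P = 2P - 29, i.e. P* = 47 and Q* = 65.
The floor of 75 is above the equilibrium price 47, so it binds.
At P = 75: Qd = 112 - 75 = 37 and Qs = 2·75 - 29 = 121.
Quantity traded falls to 37. At Q = 37 the demand price is 112 - 37 = 75 and the supply price is (29 + 37)/2 = 33.
Deadweight loss = ½ · (75 - 33) · (65 - 37) = ½ · 42 · 28 = 588.

588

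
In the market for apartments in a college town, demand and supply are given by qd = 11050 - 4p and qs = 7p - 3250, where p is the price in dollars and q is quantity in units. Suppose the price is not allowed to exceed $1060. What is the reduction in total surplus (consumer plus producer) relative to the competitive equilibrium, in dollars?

554400

In a free market, 11050 - 4p = 7p - 3250 gives the equilibrium p* = 1300, q* = 5850.
The ceiling of 1060 is below the equilibrium price 1300, so it binds.
At p = 1060: qd = 11050 - 4·1060 = 6810 and qs = 7·1060 - 3250 = 4170.
Quantity traded falls to 4170. At q = 4170 the demand price is (11050 - 4170)/4 = 1720 and the supply price is (3250 + 4170)/7 = 1060.
Deadweight loss = ½ · (1720 - 1060) · (5850 - 4170) = ½ · 660 · 1680 = 554400.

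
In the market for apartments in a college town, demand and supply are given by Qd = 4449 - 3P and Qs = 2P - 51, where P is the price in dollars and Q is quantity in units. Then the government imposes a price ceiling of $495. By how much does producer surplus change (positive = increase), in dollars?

Equilibrium: 4449 - 3P = 2P - 51, so 4500 = 5P and P* = 900, Q* = 1749.
Because the ceiling (495) lies below the market-clearing price, it is binding.
At P = 495: Qd = 4449 - 3·495 = 2964 and Qs = 2·495 - 51 = 939.
Producer surplus without the control is ½ · (900 - 25.5) · 1749 = 764750.25.
With the ceiling, producers sell 939 units at 495, so PS = ½ · (495 - 25.5) · 939 = 220430.25.
Change in producer surplus = 220430.25 - 764750.25 = -544320.

-544320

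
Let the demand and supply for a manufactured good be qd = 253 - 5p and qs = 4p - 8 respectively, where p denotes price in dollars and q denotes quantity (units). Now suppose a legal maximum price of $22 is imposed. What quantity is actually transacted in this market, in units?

80

Setting quantity demanded equal to quantity supplied, 253 - 5p = 4p - 8, gives p* = 29 and q* = 108.
Because the ceiling (22) lies below the market-clearing price, it is binding.
At p = 22: qd = 253 - 5·22 = 143 and qs = 4·22 - 8 = 80.
The quantity actually transacted is the short side, supply: 80.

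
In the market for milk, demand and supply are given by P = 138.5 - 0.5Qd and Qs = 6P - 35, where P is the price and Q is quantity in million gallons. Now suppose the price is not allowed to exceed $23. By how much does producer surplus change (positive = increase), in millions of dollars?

-2416

Rearranging demand gives Qd = 277 - 2P. In a free market, 277 - 2P = 6P - 35 gives the equilibrium P* = 39, Q* = 199.
Since 23 < 39, the ceiling is binding.
At P = 23: Qd = 277 - 2·23 = 231 and Qs = 6·23 - 35 = 103.
Producer surplus without the control is ½ · (39 - 35/6) · 199 = 39601/12.
With the ceiling, producers sell 103 units at 23, so PS = ½ · (23 - 35/6) · 103 = 10609/12.
Change in producer surplus = 10609/12 - 39601/12 = -2416.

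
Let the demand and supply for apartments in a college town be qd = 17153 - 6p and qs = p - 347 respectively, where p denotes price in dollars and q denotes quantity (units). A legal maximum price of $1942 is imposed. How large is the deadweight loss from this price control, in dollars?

In a free market, 17153 - 6p = p - 347 gives the equilibrium p* = 2500, q* = 2153.
Since 1942 < 2500, the ceiling is binding.
At p = 1942: qd = 17153 - 6·1942 = 5501 and qs = 1942 - 347 = 1595.
Quantity traded falls to 1595. At q = 1595 the demand price is (17153 - 1595)/6 = 2593 and the supply price is 347 + 1595 = 1942.
Deadweight loss = ½ · (2593 - 1942) · (2153 - 1595) = ½ · 651 · 558 = 181629.

181629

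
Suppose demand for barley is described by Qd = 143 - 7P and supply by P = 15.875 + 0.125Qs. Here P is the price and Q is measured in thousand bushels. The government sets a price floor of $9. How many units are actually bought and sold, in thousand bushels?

Rearranging supply gives Qs = 8P - 127. In a free market, 143 - 7P = 8P - 127 gives the equilibrium P* = 18, Q* = 17.
Since 9 is below P* = 18, the floor does not bind and the free-market outcome prevails.

17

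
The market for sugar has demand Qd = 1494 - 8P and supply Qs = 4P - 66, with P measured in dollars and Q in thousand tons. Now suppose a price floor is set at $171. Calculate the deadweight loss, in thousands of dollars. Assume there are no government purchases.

In a free market, 1494 - 8P = 4P - 66 gives the equilibrium P* = 130, Q* = 454.
Since 171 > 130, the floor is binding.
At P = 171: Qd = 1494 - 8·171 = 126 and Qs = 4·171 - 66 = 618.
Quantity traded falls to 126. At Q = 126 the demand price is (1494 - 126)/8 = 171 and the supply price is (66 + 126)/4 = 48.
Deadweight loss = ½ · (171 - 48) · (454 - 126) = ½ · 123 · 328 = 20172.

20172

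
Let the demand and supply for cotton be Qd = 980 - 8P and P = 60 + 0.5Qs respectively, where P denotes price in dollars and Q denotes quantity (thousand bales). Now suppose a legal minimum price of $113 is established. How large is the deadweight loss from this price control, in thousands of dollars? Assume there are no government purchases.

Rearranging supply gives Qs = 2P - 120. In a free market, 980 - 8P = 2P - 120 gives the equilibrium P* = 110, Q* = 100.
Because the floor (113) lies above the market-clearing price, it is binding.
At P = 113: Qd = 980 - 8·113 = 76 and Qs = 2·113 - 120 = 106.
Quantity traded falls to 76. At Q = 76 the demand price is (980 - 76)/8 = 113 and the supply price is (120 + 76)/2 = 98.
Deadweight loss = ½ · (113 - 98) · (100 - 76) = ½ · 15 · 24 = 180.

180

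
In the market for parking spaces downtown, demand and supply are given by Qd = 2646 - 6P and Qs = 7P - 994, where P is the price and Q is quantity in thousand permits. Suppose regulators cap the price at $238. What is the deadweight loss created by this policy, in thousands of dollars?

13377

In a free market, 2646 - 6P = 7P - 994 gives the equilibrium P* = 280, Q* = 966.
Because the ceiling (238) lies below the market-clearing price, it is binding.
At P = 238: Qd = 2646 - 6·238 = 1218 and Qs = 7·238 - 994 = 672.
Quantity traded falls to 672. At Q = 672 the demand price is (2646 - 672)/6 = 329 and the supply price is (994 + 672)/7 = 238.
Deadweight loss = ½ · (329 - 238) · (966 - 672) = ½ · 91 · 294 = 13377.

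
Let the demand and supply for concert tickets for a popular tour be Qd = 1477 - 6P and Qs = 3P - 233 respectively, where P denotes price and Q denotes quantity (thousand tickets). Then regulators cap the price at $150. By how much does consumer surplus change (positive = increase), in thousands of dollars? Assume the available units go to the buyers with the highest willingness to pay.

Without the control the market clears where 1477 - 6P = 3P - 233, i.e. P* = 190 and Q* = 337.
Because the ceiling (150) lies below the market-clearing price, it is binding.
At P = 150: Qd = 1477 - 6·150 = 577 and Qs = 3·150 - 233 = 217.
Consumer surplus without the control is ½ · (1477/6 - 190) · 337 = 113569/12.
With the ceiling, 217 units are sold at 150 (assume they go to the highest-value buyers). The demand price at Q = 217 is 210, so CS = ½ · [(1477/6 - 150) + (210 - 150)] · 217 = 203329/12.
Change in consumer surplus = 203329/12 - 113569/12 = 7480.

7480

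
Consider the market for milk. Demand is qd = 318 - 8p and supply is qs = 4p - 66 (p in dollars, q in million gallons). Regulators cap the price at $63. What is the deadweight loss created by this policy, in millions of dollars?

Setting quantity demanded equal to quantity supplied, 318 - 8p = 4p - 66, gives p* = 32 and q* = 62.
The ceiling of 63 is above the equilibrium price 32, so it is not binding; the market clears at p* = 32, q* = 62.
Since the control does not bind, no trades are prevented and deadweight loss is zero.

0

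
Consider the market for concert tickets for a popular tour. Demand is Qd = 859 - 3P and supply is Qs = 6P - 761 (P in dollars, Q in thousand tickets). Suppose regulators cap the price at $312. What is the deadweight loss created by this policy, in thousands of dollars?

0

In a free market, 859 - 3P = 6P - 761 gives the equilibrium P* = 180, Q* = 319.
Since 312 is above P* = 180, the ceiling does not bind and the free-market outcome prevails.
Since the control does not bind, no trades are prevented and deadweight loss is zero.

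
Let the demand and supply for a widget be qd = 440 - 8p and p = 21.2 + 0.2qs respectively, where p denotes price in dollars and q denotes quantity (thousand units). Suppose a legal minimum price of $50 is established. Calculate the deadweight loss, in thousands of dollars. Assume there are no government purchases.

Rearranging supply gives qs = 5p - 106. Without the control the market clears where 440 - 8p = 5p - 106, i.e. p* = 42 and q* = 104.
The floor of 50 is above the equilibrium price 42, so it binds.
At p = 50: qd = 440 - 8·50 = 40 and qs = 5·50 - 106 = 144.
Quantity traded falls to 40. At q = 40 the demand price is (440 - 40)/8 = 50 and the supply price is (106 + 40)/5 = 29.2.
Deadweight loss = ½ · (50 - 29.2) · (104 - 40) = ½ · 20.8 · 64 = 665.6.

665.6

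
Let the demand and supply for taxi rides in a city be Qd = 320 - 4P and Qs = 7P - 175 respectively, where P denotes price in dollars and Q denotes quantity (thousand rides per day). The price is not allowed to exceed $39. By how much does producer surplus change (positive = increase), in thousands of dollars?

-714

In a free market, 320 - 4P = 7P - 175 gives the equilibrium P* = 45, Q* = 140.
Because the ceiling (39) lies below the market-clearing price, it is binding.
At P = 39: Qd = 320 - 4·39 = 164 and Qs = 7·39 - 175 = 98.
Producer surplus without the control is ½ · (45 - 25) · 140 = 1400.
With the ceiling, producers sell 98 units at 39, so PS = ½ · (39 - 25) · 98 = 686.
Change in producer surplus = 686 - 1400 = -714.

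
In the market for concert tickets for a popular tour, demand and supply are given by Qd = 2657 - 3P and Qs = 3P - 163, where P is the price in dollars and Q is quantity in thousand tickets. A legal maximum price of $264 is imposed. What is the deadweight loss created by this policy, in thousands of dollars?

127308

In a free market, 2657 - 3P = 3P - 163 gives the equilibrium P* = 470, Q* = 1247.
Because the ceiling (264) lies below the market-clearing price, it is binding.
At P = 264: Qd = 2657 - 3·264 = 1865 and Qs = 3·264 - 163 = 629.
Quantity traded falls to 629. At Q = 629 the demand price is (2657 - 629)/3 = 676 and the supply price is (163 + 629)/3 = 264.
Deadweight loss = ½ · (676 - 264) · (1247 - 629) = ½ · 412 · 618 = 127308.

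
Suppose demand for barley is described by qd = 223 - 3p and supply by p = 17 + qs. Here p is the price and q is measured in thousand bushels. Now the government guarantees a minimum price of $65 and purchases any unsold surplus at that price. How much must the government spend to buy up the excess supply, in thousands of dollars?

1300

Rearranging supply gives qs = p - 17. Equilibrium: 223 - 3p = p - 17, so 240 = 4p and p* = 60, q* = 43.
Because the floor (65) lies above the market-clearing price, it is binding.
At p = 65: qd = 223 - 3·65 = 28 and qs = 65 - 17 = 48.
Surplus = qs - qd = 20.
Government expenditure = surplus × support price = 20 × 65 = 1300.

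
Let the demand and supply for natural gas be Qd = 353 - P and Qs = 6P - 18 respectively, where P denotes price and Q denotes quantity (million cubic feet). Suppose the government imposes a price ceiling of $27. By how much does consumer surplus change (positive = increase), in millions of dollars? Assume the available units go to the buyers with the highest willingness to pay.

Equilibrium: 353 - P = 6P - 18, so 371 = 7P and P* = 53, Q* = 300.
The ceiling of 27 is below the equilibrium price 53, so it binds.
At P = 27: Qd = 353 - 27 = 326 and Qs = 6·27 - 18 = 144.
Consumer surplus without the control is ½ · (353 - 53) · 300 = 45000.
With the ceiling, 144 units are sold at 27 (assume they go to the highest-value buyers). The demand price at Q = 144 is 209, so CS = ½ · [(353 - 27) + (209 - 27)] · 144 = 36576.
Change in consumer surplus = 36576 - 45000 = -8424.

-8424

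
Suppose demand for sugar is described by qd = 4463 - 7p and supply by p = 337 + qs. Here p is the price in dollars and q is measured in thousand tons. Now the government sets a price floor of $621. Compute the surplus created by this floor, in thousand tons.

Rearranging supply gives qs = p - 337. Equilibrium: 4463 - 7p = p - 337, so 4800 = 8p and p* = 600, q* = 263.
Since 621 > 600, the floor is binding.
At p = 621: qd = 4463 - 7·621 = 116 and qs = 621 - 337 = 284.
Surplus = qs - qd = 284 - 116 = 168.

168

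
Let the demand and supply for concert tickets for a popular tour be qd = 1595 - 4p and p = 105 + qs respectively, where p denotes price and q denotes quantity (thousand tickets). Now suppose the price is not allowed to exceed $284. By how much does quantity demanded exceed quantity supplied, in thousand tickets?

Rearranging supply gives qs = p - 105. Without the control the market clears where 1595 - 4p = p - 105, i.e. p* = 340 and q* = 235.
Because the ceiling (284) lies below the market-clearing price, it is binding.
At p = 284: qd = 1595 - 4·284 = 459 and qs = 284 - 105 = 179.
Shortage = qd - qs = 459 - 179 = 280.

280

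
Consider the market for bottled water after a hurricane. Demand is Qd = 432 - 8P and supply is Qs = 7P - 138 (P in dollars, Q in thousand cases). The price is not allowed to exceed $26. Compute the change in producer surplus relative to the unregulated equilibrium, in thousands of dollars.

In a free market, 432 - 8P = 7P - 138 gives the equilibrium P* = 38, Q* = 128.
The ceiling of 26 is below the equilibrium price 38, so it binds.
At P = 26: Qd = 432 - 8·26 = 224 and Qs = 7·26 - 138 = 44.
Producer surplus without the control is ½ · (38 - 138/7) · 128 = 8192/7.
With the ceiling, producers sell 44 units at 26, so PS = ½ · (26 - 138/7) · 44 = 968/7.
Change in producer surplus = 968/7 - 8192/7 = -1032.

-1032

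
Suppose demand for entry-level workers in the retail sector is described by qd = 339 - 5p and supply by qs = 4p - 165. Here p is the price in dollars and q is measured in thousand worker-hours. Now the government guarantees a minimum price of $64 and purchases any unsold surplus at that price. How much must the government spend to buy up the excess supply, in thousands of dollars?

4608

Setting quantity demanded equal to quantity supplied, 339 - 5p = 4p - 165, gives p* = 56 and q* = 59.
Since 64 > 56, the floor is binding.
At p = 64: qd = 339 - 5·64 = 19 and qs = 4·64 - 165 = 91.
Surplus = qs - qd = 72.
Government expenditure = surplus × support price = 72 × 64 = 4608.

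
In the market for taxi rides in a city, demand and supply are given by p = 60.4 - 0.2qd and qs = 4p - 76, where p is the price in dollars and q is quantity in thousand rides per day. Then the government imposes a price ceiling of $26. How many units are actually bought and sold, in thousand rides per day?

Rearranging demand gives qd = 302 - 5p. Equilibrium: 302 - 5p = 4p - 76, so 378 = 9p and p* = 42, q* = 92.
The ceiling of 26 is below the equilibrium price 42, so it binds.
At p = 26: qd = 302 - 5·26 = 172 and qs = 4·26 - 76 = 28.
The quantity actually transacted is the short side, supply: 28.

28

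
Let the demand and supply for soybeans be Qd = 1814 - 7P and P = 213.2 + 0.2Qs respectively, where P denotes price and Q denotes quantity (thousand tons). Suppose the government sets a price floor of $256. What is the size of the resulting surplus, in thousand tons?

192

Rearranging supply gives Qs = 5P - 1066. Equilibrium: 1814 - 7P = 5P - 1066, so 2880 = 12P and P* = 240, Q* = 134.
Because the floor (256) lies above the market-clearing price, it is binding.
At P = 256: Qd = 1814 - 7·256 = 22 and Qs = 5·256 - 1066 = 214.
Surplus = Qs - Qd = 214 - 22 = 192.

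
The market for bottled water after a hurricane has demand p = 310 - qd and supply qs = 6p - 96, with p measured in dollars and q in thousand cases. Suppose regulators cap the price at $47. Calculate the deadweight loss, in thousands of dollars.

Rearranging demand gives qd = 310 - p. Equilibrium: 310 - p = 6p - 96, so 406 = 7p and p* = 58, q* = 252.
Since 47 < 58, the ceiling is binding.
At p = 47: qd = 310 - 47 = 263 and qs = 6·47 - 96 = 186.
Quantity traded falls to 186. At q = 186 the demand price is 310 - 186 = 124 and the supply price is (96 + 186)/6 = 47.
Deadweight loss = ½ · (124 - 47) · (252 - 186) = ½ · 77 · 66 = 2541.

2541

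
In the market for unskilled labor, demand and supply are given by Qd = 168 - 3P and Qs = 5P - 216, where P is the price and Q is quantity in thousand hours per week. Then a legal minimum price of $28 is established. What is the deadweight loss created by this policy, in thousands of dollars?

0

In a free market, 168 - 3P = 5P - 216 gives the equilibrium P* = 48, Q* = 24.
The floor of 28 is below the equilibrium price 48, so it is not binding; the market clears at P* = 48, Q* = 24.
Since the control does not bind, no trades are prevented and deadweight loss is zero.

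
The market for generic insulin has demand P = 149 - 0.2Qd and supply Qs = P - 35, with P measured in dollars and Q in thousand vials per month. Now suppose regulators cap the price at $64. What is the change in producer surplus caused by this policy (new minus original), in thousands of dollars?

-4092

Rearranging demand gives Qd = 745 - 5P. Equilibrium: 745 - 5P = P - 35, so 780 = 6P and P* = 130, Q* = 95.
Because the ceiling (64) lies below the market-clearing price, it is binding.
At P = 64: Qd = 745 - 5·64 = 425 and Qs = 64 - 35 = 29.
Producer surplus without the control is ½ · (130 - 35) · 95 = 4512.5.
With the ceiling, producers sell 29 units at 64, so PS = ½ · (64 - 35) · 29 = 420.5.
Change in producer surplus = 420.5 - 4512.5 = -4092.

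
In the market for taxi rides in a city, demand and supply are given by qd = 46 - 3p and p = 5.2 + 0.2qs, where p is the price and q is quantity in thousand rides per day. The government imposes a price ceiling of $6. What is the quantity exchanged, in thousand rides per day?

4

Rearranging supply gives qs = 5p - 26. Equilibrium: 46 - 3p = 5p - 26, so 72 = 8p and p* = 9, q* = 19.
Since 6 < 9, the ceiling is binding.
At p = 6: qd = 46 - 3·6 = 28 and qs = 5·6 - 26 = 4.
The quantity actually transacted is the short side, supply: 4.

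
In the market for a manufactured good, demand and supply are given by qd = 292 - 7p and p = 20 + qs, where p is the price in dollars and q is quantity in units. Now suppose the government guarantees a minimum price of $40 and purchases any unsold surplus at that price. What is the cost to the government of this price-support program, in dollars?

320

Rearranging supply gives qs = p - 20. In a free market, 292 - 7p = p - 20 gives the equilibrium p* = 39, q* = 19.
The floor of 40 is above the equilibrium price 39, so it binds.
At p = 40: qd = 292 - 7·40 = 12 and qs = 40 - 20 = 20.
Surplus = qs - qd = 8.
Government expenditure = surplus × support price = 8 × 40 = 320.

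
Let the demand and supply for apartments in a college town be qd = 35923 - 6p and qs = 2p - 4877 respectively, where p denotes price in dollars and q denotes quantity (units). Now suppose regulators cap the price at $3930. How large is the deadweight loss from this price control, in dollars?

In a free market, 35923 - 6p = 2p - 4877 gives the equilibrium p* = 5100, q* = 5323.
The ceiling of 3930 is below the equilibrium price 5100, so it binds.
At p = 3930: qd = 35923 - 6·3930 = 12343 and qs = 2·3930 - 4877 = 2983.
Quantity traded falls to 2983. At q = 2983 the demand price is (35923 - 2983)/6 = 5490 and the supply price is (4877 + 2983)/2 = 3930.
Deadweight loss = ½ · (5490 - 3930) · (5323 - 2983) = ½ · 1560 · 2340 = 1825200.

1825200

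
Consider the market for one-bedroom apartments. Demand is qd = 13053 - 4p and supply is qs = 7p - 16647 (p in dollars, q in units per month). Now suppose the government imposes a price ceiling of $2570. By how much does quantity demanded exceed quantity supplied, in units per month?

Without the control the market clears where 13053 - 4p = 7p - 16647, i.e. p* = 2700 and q* = 2253.
The ceiling of 2570 is below the equilibrium price 2700, so it binds.
At p = 2570: qd = 13053 - 4·2570 = 2773 and qs = 7·2570 - 16647 = 1343.
Shortage = qd - qs = 2773 - 1343 = 1430.

1430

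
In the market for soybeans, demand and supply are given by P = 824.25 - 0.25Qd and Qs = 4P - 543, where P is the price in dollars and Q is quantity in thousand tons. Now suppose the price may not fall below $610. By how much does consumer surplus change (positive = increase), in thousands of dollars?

Rearranging demand gives Qd = 3297 - 4P. Setting quantity demanded equal to quantity supplied, 3297 - 4P = 4P - 543, gives P* = 480 and Q* = 1377.
The floor of 610 is above the equilibrium price 480, so it binds.
At P = 610: Qd = 3297 - 4·610 = 857 and Qs = 4·610 - 543 = 1897.
Consumer surplus without the control is ½ · (824.25 - 480) · 1377 = 237016.125.
With the floor, consumers buy 857 units at 610, so CS = ½ · (824.25 - 610) · 857 = 91806.125.
Change in consumer surplus = 91806.125 - 237016.125 = -145210.

-145210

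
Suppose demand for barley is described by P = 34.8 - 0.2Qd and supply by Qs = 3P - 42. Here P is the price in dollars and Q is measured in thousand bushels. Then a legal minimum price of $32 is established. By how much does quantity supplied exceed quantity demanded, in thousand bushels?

40

Rearranging demand gives Qd = 174 - 5P. In a free market, 174 - 5P = 3P - 42 gives the equilibrium P* = 27, Q* = 39.
Since 32 > 27, the floor is binding.
At P = 32: Qd = 174 - 5·32 = 14 and Qs = 3·32 - 42 = 54.
Surplus = Qs - Qd = 54 - 14 = 40.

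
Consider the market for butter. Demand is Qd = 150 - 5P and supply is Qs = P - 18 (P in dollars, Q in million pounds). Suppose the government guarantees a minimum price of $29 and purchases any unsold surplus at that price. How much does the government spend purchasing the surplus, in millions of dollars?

174

Setting quantity demanded equal to quantity supplied, 150 - 5P = P - 18, gives P* = 28 and Q* = 10.
Since 29 > 28, the floor is binding.
At P = 29: Qd = 150 - 5·29 = 5 and Qs = 29 - 18 = 11.
Surplus = Qs - Qd = 6.
Government expenditure = surplus × support price = 6 × 29 = 174.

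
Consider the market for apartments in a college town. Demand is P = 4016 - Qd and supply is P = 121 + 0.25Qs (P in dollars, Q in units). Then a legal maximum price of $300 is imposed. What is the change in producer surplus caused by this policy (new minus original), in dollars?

Rearranging demand gives Qd = 4016 - P; rearranging supply gives Qs = 4P - 484. Without the control the market clears where 4016 - P = 4P - 484, i.e. P* = 900 and Q* = 3116.
Since 300 < 900, the ceiling is binding.
At P = 300: Qd = 4016 - 300 = 3716 and Qs = 4·300 - 484 = 716.
Producer surplus without the control is ½ · (900 - 121) · 3116 = 1213682.
With the ceiling, producers sell 716 units at 300, so PS = ½ · (300 - 121) · 716 = 64082.
Change in producer surplus = 64082 - 1213682 = -1149600.

-1149600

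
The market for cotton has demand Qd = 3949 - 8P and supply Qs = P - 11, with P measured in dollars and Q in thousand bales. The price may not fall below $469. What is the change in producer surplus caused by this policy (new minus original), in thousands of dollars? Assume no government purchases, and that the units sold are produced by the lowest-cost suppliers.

-21199

Setting quantity demanded equal to quantity supplied, 3949 - 8P = P - 11, gives P* = 440 and Q* = 429.
The floor of 469 is above the equilibrium price 440, so it binds.
At P = 469: Qd = 3949 - 8·469 = 197 and Qs = 469 - 11 = 458.
Producer surplus without the control is ½ · (440 - 11) · 429 = 92020.5.
With the floor, 197 units are sold at 469. The supply price at Q = 197 is 208, so PS = ½ · [(469 - 11) + (469 - 208)] · 197 = 70821.5.
Change in producer surplus = 70821.5 - 92020.5 = -21199.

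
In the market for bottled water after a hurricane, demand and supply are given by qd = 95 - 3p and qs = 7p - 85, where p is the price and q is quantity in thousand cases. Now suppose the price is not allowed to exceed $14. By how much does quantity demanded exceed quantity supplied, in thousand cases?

40

Without the control the market clears where 95 - 3p = 7p - 85, i.e. p* = 18 and q* = 41.
The ceiling of 14 is below the equilibrium price 18, so it binds.
At p = 14: qd = 95 - 3·14 = 53 and qs = 7·14 - 85 = 13.
Shortage = qd - qs = 53 - 13 = 40.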